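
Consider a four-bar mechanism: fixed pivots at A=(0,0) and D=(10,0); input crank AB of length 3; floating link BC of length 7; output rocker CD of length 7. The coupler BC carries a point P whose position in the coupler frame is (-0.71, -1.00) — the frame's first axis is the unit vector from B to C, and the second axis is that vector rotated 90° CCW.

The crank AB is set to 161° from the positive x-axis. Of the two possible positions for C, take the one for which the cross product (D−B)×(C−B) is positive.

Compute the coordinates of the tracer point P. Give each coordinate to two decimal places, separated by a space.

A=(0,0), D=(10.00,0)
B = A + 3.00·(cos161°, sin161°) = (-2.8366, 0.9767)
|BD| = 12.8737
circle(B,7.00) ∩ circle(D,7.00): a=6.4368, h=2.7509
  candidates: C₊=(3.7904,3.2313) cross=35.414; C₋=(3.3730,-2.2546) cross=-35.414
  mode + wants cross > 0 → take C=(3.7904,3.2313) (cross=35.414)
ex = (C−B)/|BC| = (0.9467,0.3221); ey = (-0.3221,0.9467)
P = B + -0.71·ex + -1.00·ey = (-3.1866,-0.1987)

-3.19 -0.20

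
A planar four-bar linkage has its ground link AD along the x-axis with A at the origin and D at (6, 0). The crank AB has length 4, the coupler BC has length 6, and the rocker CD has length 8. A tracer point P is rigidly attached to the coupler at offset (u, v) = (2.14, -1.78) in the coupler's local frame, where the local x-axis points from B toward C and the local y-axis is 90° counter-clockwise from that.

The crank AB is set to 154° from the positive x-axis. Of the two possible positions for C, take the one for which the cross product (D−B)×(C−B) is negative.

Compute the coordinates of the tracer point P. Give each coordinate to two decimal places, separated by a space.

A=(0,0), D=(6.00,0)
B = A + 4.00·(cos154°, sin154°) = (-3.5952, 1.7535)
|BD| = 9.7541
circle(B,6.00) ∩ circle(D,8.00): a=3.4417, h=4.9147
  candidates: C₊=(0.6740,5.9694) cross=47.939; C₋=(-1.0930,-3.6999) cross=-47.939
  mode - wants cross < 0 → take C=(-1.0930,-3.6999) (cross=-47.939)
ex = (C−B)/|BC| = (0.4170,-0.9089); ey = (0.9089,0.4170)
P = B + 2.14·ex + -1.78·ey = (-4.3206,-0.9339)

-4.32 -0.93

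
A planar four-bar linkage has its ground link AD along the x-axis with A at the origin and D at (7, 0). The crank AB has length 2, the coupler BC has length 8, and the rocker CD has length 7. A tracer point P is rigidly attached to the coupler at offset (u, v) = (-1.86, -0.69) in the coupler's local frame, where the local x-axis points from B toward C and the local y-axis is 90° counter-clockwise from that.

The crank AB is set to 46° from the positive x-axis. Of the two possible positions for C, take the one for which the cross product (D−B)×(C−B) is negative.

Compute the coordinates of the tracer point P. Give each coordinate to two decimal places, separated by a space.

0.18 3.01

A=(0,0), D=(7.00,0)
B = A + 2.00·(cos46°, sin46°) = (1.3893, 1.4387)
|BD| = 5.7922
circle(B,8.00) ∩ circle(D,7.00): a=4.1909, h=6.8144
  candidates: C₊=(7.1415,6.9986) cross=39.470; C₋=(3.7564,-6.2031) cross=-39.470
  mode - wants cross < 0 → take C=(3.7564,-6.2031) (cross=-39.470)
ex = (C−B)/|BC| = (0.2959,-0.9552); ey = (0.9552,0.2959)
P = B + -1.86·ex + -0.69·ey = (0.1799,3.0112)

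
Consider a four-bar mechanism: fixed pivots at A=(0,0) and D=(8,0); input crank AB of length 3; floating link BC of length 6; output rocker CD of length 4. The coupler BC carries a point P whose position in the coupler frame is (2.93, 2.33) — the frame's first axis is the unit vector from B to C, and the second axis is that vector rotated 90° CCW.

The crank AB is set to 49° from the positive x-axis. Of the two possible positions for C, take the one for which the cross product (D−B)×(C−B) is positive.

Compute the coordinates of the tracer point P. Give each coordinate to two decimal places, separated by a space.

4.10 5.34

A=(0,0), D=(8.00,0)
B = A + 3.00·(cos49°, sin49°) = (1.9682, 2.2641)
|BD| = 6.4428
circle(B,6.00) ∩ circle(D,4.00): a=4.7735, h=3.6351
  candidates: C₊=(7.7147,3.9898) cross=23.420; C₋=(5.1598,-2.8166) cross=-23.420
  mode + wants cross > 0 → take C=(7.7147,3.9898) (cross=23.420)
ex = (C−B)/|BC| = (0.9577,0.2876); ey = (-0.2876,0.9577)
P = B + 2.93·ex + 2.33·ey = (4.1042,5.3384)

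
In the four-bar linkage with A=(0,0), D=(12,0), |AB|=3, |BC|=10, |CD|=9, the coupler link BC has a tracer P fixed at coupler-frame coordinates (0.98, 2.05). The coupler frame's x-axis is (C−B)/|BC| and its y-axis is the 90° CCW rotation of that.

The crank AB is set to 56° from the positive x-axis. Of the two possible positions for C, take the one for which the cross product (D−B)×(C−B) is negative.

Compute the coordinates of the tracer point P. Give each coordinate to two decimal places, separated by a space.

3.95 2.46

A=(0,0), D=(12.00,0)
B = A + 3.00·(cos56°, sin56°) = (1.6776, 2.4871)
|BD| = 10.6178
circle(B,10.00) ∩ circle(D,9.00): a=6.2036, h=7.8431
  candidates: C₊=(9.5458,8.6589) cross=83.277; C₋=(5.8714,-6.5910) cross=-83.277
  mode - wants cross < 0 → take C=(5.8714,-6.5910) (cross=-83.277)
ex = (C−B)/|BC| = (0.4194,-0.9078); ey = (0.9078,0.4194)
P = B + 0.98·ex + 2.05·ey = (3.9496,2.4572)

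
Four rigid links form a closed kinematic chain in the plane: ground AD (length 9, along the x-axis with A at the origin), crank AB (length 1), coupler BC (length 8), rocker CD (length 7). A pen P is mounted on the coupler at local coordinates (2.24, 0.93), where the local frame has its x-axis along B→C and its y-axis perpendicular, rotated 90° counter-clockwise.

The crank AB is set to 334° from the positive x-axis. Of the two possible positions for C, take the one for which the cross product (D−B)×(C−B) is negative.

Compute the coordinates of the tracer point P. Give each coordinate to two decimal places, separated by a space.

A=(0,0), D=(9.00,0)
B = A + 1.00·(cos334°, sin334°) = (0.8988, -0.4384)
|BD| = 8.1131
circle(B,8.00) ∩ circle(D,7.00): a=4.9810, h=6.2602
  candidates: C₊=(5.5342,6.0818) cross=50.789; C₋=(6.2107,-6.4203) cross=-50.789
  mode - wants cross < 0 → take C=(6.2107,-6.4203) (cross=-50.789)
ex = (C−B)/|BC| = (0.6640,-0.7477); ey = (0.7477,0.6640)
P = B + 2.24·ex + 0.93·ey = (3.0815,-1.4958)

3.08 -1.50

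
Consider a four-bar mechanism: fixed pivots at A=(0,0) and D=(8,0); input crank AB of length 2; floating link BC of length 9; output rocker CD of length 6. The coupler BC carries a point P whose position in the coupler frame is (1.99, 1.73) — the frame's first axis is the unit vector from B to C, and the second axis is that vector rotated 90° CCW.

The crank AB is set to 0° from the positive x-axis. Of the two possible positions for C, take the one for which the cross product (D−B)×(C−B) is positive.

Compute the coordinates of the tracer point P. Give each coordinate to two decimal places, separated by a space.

A=(0,0), D=(8.00,0)
B = A + 2.00·(cos0°, sin0°) = (2.0000, 0.0000)
|BD| = 6.0000
circle(B,9.00) ∩ circle(D,6.00): a=6.7500, h=5.9529
  candidates: C₊=(8.7500,5.9529) cross=35.718; C₋=(8.7500,-5.9529) cross=-35.718
  mode + wants cross > 0 → take C=(8.7500,5.9529) (cross=35.718)
ex = (C−B)/|BC| = (0.7500,0.6614); ey = (-0.6614,0.7500)
P = B + 1.99·ex + 1.73·ey = (2.3482,2.6138)

2.35 2.61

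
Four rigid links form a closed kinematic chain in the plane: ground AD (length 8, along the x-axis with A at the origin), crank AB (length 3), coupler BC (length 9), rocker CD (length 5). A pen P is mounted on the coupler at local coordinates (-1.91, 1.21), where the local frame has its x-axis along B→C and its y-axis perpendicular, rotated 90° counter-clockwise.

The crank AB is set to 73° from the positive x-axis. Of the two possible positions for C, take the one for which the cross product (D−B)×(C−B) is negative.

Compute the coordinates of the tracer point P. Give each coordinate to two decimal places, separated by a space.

0.80 5.13

A=(0,0), D=(8.00,0)
B = A + 3.00·(cos73°, sin73°) = (0.8771, 2.8689)
|BD| = 7.6789
circle(B,9.00) ∩ circle(D,5.00): a=7.4858, h=4.9963
  candidates: C₊=(9.6875,4.7066) cross=38.366; C₋=(5.9542,-4.5623) cross=-38.366
  mode - wants cross < 0 → take C=(5.9542,-4.5623) (cross=-38.366)
ex = (C−B)/|BC| = (0.5641,-0.8257); ey = (0.8257,0.5641)
P = B + -1.91·ex + 1.21·ey = (0.7987,5.1286)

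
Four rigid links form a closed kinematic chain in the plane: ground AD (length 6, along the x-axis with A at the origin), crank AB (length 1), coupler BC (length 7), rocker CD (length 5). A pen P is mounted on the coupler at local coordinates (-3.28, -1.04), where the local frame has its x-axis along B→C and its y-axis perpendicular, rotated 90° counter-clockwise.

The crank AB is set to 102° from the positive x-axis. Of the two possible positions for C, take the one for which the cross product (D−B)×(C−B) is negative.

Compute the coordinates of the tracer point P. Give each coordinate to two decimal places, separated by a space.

-3.02 2.96

A=(0,0), D=(6.00,0)
B = A + 1.00·(cos102°, sin102°) = (-0.2079, 0.9781)
|BD| = 6.2845
circle(B,7.00) ∩ circle(D,5.00): a=5.0517, h=4.8456
  candidates: C₊=(5.5364,4.9785) cross=30.452; C₋=(4.0280,-4.5947) cross=-30.452
  mode - wants cross < 0 → take C=(4.0280,-4.5947) (cross=-30.452)
ex = (C−B)/|BC| = (0.6051,-0.7961); ey = (0.7961,0.6051)
P = B + -3.28·ex + -1.04·ey = (-3.0207,2.9601)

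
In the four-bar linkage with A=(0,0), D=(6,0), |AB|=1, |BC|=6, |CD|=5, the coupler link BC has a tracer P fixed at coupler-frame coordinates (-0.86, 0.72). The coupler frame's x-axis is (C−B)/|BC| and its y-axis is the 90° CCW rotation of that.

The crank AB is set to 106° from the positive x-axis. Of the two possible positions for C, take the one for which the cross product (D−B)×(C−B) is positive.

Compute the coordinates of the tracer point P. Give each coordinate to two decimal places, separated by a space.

-1.40 0.98

A=(0,0), D=(6.00,0)
B = A + 1.00·(cos106°, sin106°) = (-0.2756, 0.9613)
|BD| = 6.3488
circle(B,6.00) ∩ circle(D,5.00): a=4.0407, h=4.4354
  candidates: C₊=(4.3900,4.7337) cross=28.159; C₋=(3.0469,-4.0348) cross=-28.159
  mode + wants cross > 0 → take C=(4.3900,4.7337) (cross=28.159)
ex = (C−B)/|BC| = (0.7776,0.6287); ey = (-0.6287,0.7776)
P = B + -0.86·ex + 0.72·ey = (-1.3971,0.9804)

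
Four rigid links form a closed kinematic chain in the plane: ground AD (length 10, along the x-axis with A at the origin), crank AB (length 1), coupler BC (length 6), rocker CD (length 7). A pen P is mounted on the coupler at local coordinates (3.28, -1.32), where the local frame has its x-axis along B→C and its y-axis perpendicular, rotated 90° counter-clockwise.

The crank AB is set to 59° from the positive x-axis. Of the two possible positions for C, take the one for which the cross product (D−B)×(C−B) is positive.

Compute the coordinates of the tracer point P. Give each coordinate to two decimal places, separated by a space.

3.84 2.07

A=(0,0), D=(10.00,0)
B = A + 1.00·(cos59°, sin59°) = (0.5150, 0.8572)
|BD| = 9.5236
circle(B,6.00) ∩ circle(D,7.00): a=4.0793, h=4.3999
  candidates: C₊=(4.9738,4.8721) cross=41.903; C₋=(4.1818,-3.8921) cross=-41.903
  mode + wants cross > 0 → take C=(4.9738,4.8721) (cross=41.903)
ex = (C−B)/|BC| = (0.7431,0.6692); ey = (-0.6692,0.7431)
P = B + 3.28·ex + -1.32·ey = (3.8358,2.0711)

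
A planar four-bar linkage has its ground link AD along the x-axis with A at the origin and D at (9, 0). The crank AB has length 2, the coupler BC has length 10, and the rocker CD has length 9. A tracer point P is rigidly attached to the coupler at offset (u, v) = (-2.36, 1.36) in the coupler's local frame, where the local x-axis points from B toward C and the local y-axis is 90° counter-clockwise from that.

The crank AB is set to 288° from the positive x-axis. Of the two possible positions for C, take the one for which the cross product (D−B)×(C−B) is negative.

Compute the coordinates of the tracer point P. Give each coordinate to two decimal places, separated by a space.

-0.11 0.72

A=(0,0), D=(9.00,0)
B = A + 2.00·(cos288°, sin288°) = (0.6180, -1.9021)
|BD| = 8.5951
circle(B,10.00) ∩ circle(D,9.00): a=5.4028, h=8.4148
  candidates: C₊=(4.0247,7.4997) cross=72.326; C₋=(7.7491,-8.9126) cross=-72.326
  mode - wants cross < 0 → take C=(7.7491,-8.9126) (cross=-72.326)
ex = (C−B)/|BC| = (0.7131,-0.7011); ey = (0.7011,0.7131)
P = B + -2.36·ex + 1.36·ey = (-0.1115,0.7222)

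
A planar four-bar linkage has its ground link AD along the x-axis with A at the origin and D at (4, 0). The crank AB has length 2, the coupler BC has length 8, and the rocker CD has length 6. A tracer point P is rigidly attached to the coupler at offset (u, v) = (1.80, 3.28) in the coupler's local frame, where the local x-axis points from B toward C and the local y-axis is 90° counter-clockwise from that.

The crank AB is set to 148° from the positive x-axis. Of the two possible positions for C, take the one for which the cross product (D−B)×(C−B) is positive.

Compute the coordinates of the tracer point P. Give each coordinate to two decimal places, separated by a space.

A=(0,0), D=(4.00,0)
B = A + 2.00·(cos148°, sin148°) = (-1.6961, 1.0598)
|BD| = 5.7939
circle(B,8.00) ∩ circle(D,6.00): a=5.3133, h=5.9807
  candidates: C₊=(4.6216,5.9677) cross=34.651; C₋=(2.4335,-5.7919) cross=-34.651
  mode + wants cross > 0 → take C=(4.6216,5.9677) (cross=34.651)
ex = (C−B)/|BC| = (0.7897,0.6135); ey = (-0.6135,0.7897)
P = B + 1.80·ex + 3.28·ey = (-2.2869,4.7543)

-2.29 4.75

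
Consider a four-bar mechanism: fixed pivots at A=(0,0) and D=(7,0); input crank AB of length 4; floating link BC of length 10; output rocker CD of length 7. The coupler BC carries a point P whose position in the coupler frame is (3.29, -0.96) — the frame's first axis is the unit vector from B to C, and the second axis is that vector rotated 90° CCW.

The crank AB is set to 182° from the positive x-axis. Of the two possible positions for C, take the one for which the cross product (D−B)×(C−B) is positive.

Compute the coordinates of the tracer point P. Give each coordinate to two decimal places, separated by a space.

A=(0,0), D=(7.00,0)
B = A + 4.00·(cos182°, sin182°) = (-3.9976, -0.1396)
|BD| = 10.9984
circle(B,10.00) ∩ circle(D,7.00): a=7.8177, h=6.2356
  candidates: C₊=(3.7404,6.1948) cross=68.582; C₋=(3.8987,-6.2755) cross=-68.582
  mode + wants cross > 0 → take C=(3.7404,6.1948) (cross=68.582)
ex = (C−B)/|BC| = (0.7738,0.6334); ey = (-0.6334,0.7738)
P = B + 3.29·ex + -0.96·ey = (-0.8437,1.2016)

-0.84 1.20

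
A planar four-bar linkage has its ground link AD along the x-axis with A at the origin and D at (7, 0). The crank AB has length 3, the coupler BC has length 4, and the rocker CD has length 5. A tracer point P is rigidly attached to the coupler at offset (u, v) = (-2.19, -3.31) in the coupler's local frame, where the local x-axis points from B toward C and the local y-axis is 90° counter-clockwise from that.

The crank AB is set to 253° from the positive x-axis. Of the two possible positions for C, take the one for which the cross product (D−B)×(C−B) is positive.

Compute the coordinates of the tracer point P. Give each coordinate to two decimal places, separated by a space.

A=(0,0), D=(7.00,0)
B = A + 3.00·(cos253°, sin253°) = (-0.8771, -2.8689)
|BD| = 8.3833
circle(B,4.00) ∩ circle(D,5.00): a=3.6549, h=1.6254
  candidates: C₊=(2.0008,-0.0909) cross=13.626; C₋=(3.1133,-3.1454) cross=-13.626
  mode + wants cross > 0 → take C=(2.0008,-0.0909) (cross=13.626)
ex = (C−B)/|BC| = (0.7195,0.6945); ey = (-0.6945,0.7195)
P = B + -2.19·ex + -3.31·ey = (-0.1540,-6.7714)

-0.15 -6.77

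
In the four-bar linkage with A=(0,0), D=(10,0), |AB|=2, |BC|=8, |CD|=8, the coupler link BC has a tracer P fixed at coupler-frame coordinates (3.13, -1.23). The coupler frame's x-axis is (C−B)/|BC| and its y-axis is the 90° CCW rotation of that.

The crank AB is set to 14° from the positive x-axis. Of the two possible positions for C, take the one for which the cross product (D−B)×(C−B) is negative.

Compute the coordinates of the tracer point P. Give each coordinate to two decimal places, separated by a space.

2.26 -2.86

A=(0,0), D=(10.00,0)
B = A + 2.00·(cos14°, sin14°) = (1.9406, 0.4838)
|BD| = 8.0739
circle(B,8.00) ∩ circle(D,8.00): a=4.0370, h=6.9067
  candidates: C₊=(6.3842,7.1362) cross=55.764; C₋=(5.5564,-6.6524) cross=-55.764
  mode - wants cross < 0 → take C=(5.5564,-6.6524) (cross=-55.764)
ex = (C−B)/|BC| = (0.4520,-0.8920); ey = (0.8920,0.4520)
P = B + 3.13·ex + -1.23·ey = (2.2581,-2.8641)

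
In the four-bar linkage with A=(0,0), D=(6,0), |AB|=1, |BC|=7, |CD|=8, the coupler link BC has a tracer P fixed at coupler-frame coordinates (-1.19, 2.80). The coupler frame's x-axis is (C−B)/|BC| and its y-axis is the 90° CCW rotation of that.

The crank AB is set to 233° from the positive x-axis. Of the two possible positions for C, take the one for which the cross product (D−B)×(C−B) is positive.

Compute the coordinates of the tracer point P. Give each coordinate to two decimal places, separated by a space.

A=(0,0), D=(6.00,0)
B = A + 1.00·(cos233°, sin233°) = (-0.6018, -0.7986)
|BD| = 6.6499
circle(B,7.00) ∩ circle(D,8.00): a=2.1971, h=6.6462
  candidates: C₊=(0.7812,6.0634) cross=44.197; C₋=(2.3776,-7.1329) cross=-44.197
  mode + wants cross > 0 → take C=(0.7812,6.0634) (cross=44.197)
ex = (C−B)/|BC| = (0.1976,0.9803); ey = (-0.9803,0.1976)
P = B + -1.19·ex + 2.80·ey = (-3.5817,-1.4120)

-3.58 -1.41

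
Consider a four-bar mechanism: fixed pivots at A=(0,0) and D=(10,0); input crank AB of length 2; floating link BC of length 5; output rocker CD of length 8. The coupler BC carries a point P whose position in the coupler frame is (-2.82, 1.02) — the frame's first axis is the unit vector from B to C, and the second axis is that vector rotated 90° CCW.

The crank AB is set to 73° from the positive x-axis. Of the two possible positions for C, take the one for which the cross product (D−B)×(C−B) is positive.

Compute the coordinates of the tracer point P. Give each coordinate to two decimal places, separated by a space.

A=(0,0), D=(10.00,0)
B = A + 2.00·(cos73°, sin73°) = (0.5847, 1.9126)
|BD| = 9.6076
circle(B,5.00) ∩ circle(D,8.00): a=2.7741, h=4.1598
  candidates: C₊=(4.1315,5.4369) cross=39.966; C₋=(2.4752,-2.7162) cross=-39.966
  mode + wants cross > 0 → take C=(4.1315,5.4369) (cross=39.966)
ex = (C−B)/|BC| = (0.7093,0.7049); ey = (-0.7049,0.7093)
P = B + -2.82·ex + 1.02·ey = (-2.1346,0.6484)

-2.13 0.65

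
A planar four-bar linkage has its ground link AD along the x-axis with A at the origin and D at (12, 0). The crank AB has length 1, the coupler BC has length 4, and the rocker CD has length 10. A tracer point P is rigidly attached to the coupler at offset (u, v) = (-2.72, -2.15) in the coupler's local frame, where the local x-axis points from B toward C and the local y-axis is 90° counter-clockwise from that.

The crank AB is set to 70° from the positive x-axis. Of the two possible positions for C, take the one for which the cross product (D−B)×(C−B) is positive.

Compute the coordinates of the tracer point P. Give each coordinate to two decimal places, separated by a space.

0.30 -2.53

A=(0,0), D=(12.00,0)
B = A + 1.00·(cos70°, sin70°) = (0.3420, 0.9397)
|BD| = 11.6958
circle(B,4.00) ∩ circle(D,10.00): a=2.2569, h=3.3025
  candidates: C₊=(2.8569,4.0502) cross=38.625; C₋=(2.3262,-2.5335) cross=-38.625
  mode + wants cross > 0 → take C=(2.8569,4.0502) (cross=38.625)
ex = (C−B)/|BC| = (0.6287,0.7776); ey = (-0.7776,0.6287)
P = B + -2.72·ex + -2.15·ey = (0.3038,-2.5272)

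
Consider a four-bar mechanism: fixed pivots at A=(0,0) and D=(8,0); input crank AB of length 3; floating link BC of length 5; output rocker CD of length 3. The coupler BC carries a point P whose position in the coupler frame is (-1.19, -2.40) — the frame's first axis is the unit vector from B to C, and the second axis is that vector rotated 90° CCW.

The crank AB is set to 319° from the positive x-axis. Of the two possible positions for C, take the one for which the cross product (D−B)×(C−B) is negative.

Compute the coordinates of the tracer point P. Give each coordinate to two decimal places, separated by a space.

0.65 -4.11

A=(0,0), D=(8.00,0)
B = A + 3.00·(cos319°, sin319°) = (2.2641, -1.9682)
|BD| = 6.0642
circle(B,5.00) ∩ circle(D,3.00): a=4.3513, h=2.4630
  candidates: C₊=(5.5805,1.7737) cross=14.936; C₋=(7.1793,-2.8855) cross=-14.936
  mode - wants cross < 0 → take C=(7.1793,-2.8855) (cross=-14.936)
ex = (C−B)/|BC| = (0.9830,-0.1835); ey = (0.1835,0.9830)
P = B + -1.19·ex + -2.40·ey = (0.6540,-4.1091)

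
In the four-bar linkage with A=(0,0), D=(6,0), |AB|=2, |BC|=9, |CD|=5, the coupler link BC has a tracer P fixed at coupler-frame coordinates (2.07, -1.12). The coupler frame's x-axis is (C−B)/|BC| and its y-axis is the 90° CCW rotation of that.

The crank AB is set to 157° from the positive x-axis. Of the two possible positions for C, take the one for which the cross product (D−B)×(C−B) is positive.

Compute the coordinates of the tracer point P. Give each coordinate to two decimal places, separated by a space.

A=(0,0), D=(6.00,0)
B = A + 2.00·(cos157°, sin157°) = (-1.8410, 0.7815)
|BD| = 7.8799
circle(B,9.00) ∩ circle(D,5.00): a=7.4933, h=4.9850
  candidates: C₊=(6.1097,4.9988) cross=39.281; C₋=(5.1210,-4.9221) cross=-39.281
  mode + wants cross > 0 → take C=(6.1097,4.9988) (cross=39.281)
ex = (C−B)/|BC| = (0.8834,0.4686); ey = (-0.4686,0.8834)
P = B + 2.07·ex + -1.12·ey = (0.5125,0.7620)

0.51 0.76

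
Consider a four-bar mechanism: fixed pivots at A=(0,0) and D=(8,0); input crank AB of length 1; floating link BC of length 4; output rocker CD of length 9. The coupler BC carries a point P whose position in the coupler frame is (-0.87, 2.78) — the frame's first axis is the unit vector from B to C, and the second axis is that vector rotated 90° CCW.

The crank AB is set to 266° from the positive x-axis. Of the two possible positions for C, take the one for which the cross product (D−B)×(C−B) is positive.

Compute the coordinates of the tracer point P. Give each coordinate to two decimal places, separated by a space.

A=(0,0), D=(8.00,0)
B = A + 1.00·(cos266°, sin266°) = (-0.0698, -0.9976)
|BD| = 8.1312
circle(B,4.00) ∩ circle(D,9.00): a=0.0686, h=3.9994
  candidates: C₊=(-0.4923,2.9801) cross=32.520; C₋=(0.4890,-4.9583) cross=-32.520
  mode + wants cross > 0 → take C=(-0.4923,2.9801) (cross=32.520)
ex = (C−B)/|BC| = (-0.1056,0.9944); ey = (-0.9944,-0.1056)
P = B + -0.87·ex + 2.78·ey = (-2.7423,-2.1564)

-2.74 -2.16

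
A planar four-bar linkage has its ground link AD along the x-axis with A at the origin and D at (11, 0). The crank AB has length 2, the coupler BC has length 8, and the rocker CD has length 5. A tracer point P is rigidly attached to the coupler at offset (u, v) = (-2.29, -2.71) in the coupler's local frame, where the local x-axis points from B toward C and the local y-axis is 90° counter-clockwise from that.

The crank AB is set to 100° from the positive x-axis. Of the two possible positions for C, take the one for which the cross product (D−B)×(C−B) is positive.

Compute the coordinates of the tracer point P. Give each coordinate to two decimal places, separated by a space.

A=(0,0), D=(11.00,0)
B = A + 2.00·(cos100°, sin100°) = (-0.3473, 1.9696)
|BD| = 11.5170
circle(B,8.00) ∩ circle(D,5.00): a=7.4516, h=2.9109
  candidates: C₊=(7.4924,3.5632) cross=33.524; C₋=(6.4968,-2.1727) cross=-33.524
  mode + wants cross > 0 → take C=(7.4924,3.5632) (cross=33.524)
ex = (C−B)/|BC| = (0.9800,0.1992); ey = (-0.1992,0.9800)
P = B + -2.29·ex + -2.71·ey = (-2.0516,-1.1422)

-2.05 -1.14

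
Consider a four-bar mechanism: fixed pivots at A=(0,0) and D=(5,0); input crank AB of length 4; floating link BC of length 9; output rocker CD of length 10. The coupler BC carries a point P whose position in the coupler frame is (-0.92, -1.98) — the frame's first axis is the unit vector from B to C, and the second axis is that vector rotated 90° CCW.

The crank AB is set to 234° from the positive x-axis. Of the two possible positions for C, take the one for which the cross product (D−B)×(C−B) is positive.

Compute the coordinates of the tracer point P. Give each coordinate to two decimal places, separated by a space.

-0.29 -3.97

A=(0,0), D=(5.00,0)
B = A + 4.00·(cos234°, sin234°) = (-2.3511, -3.2361)
|BD| = 8.0319
circle(B,9.00) ∩ circle(D,10.00): a=2.8332, h=8.5424
  candidates: C₊=(-3.1999,5.7238) cross=68.612; C₋=(3.6837,-9.9130) cross=-68.612
  mode + wants cross > 0 → take C=(-3.1999,5.7238) (cross=68.612)
ex = (C−B)/|BC| = (-0.0943,0.9955); ey = (-0.9955,-0.0943)
P = B + -0.92·ex + -1.98·ey = (-0.2932,-3.9652)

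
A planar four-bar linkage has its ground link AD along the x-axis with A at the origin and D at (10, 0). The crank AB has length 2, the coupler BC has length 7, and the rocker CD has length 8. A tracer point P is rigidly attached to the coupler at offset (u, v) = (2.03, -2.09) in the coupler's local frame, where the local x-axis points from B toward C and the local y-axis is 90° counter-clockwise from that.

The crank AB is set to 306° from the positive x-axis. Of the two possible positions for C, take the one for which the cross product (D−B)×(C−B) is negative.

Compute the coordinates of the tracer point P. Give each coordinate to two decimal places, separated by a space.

0.97 -4.52

A=(0,0), D=(10.00,0)
B = A + 2.00·(cos306°, sin306°) = (1.1756, -1.6180)
|BD| = 8.9715
circle(B,7.00) ∩ circle(D,8.00): a=3.6498, h=5.9732
  candidates: C₊=(3.6882,4.9155) cross=53.589; C₋=(5.8428,-6.8350) cross=-53.589
  mode - wants cross < 0 → take C=(5.8428,-6.8350) (cross=-53.589)
ex = (C−B)/|BC| = (0.6667,-0.7453); ey = (0.7453,0.6667)
P = B + 2.03·ex + -2.09·ey = (0.9714,-4.5245)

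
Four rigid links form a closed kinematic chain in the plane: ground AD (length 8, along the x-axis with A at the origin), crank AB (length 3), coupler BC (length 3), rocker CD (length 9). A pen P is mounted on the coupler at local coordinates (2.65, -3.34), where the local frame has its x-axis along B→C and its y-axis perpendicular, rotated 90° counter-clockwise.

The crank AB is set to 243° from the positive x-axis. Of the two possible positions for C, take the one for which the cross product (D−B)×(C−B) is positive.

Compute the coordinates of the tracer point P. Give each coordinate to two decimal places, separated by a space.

A=(0,0), D=(8.00,0)
B = A + 3.00·(cos243°, sin243°) = (-1.3620, -2.6730)
|BD| = 9.7361
circle(B,3.00) ∩ circle(D,9.00): a=1.1705, h=2.7622
  candidates: C₊=(-0.9948,0.3044) cross=26.893; C₋=(0.5219,-5.0078) cross=-26.893
  mode + wants cross > 0 → take C=(-0.9948,0.3044) (cross=26.893)
ex = (C−B)/|BC| = (0.1224,0.9925); ey = (-0.9925,0.1224)
P = B + 2.65·ex + -3.34·ey = (2.2772,-0.4517)

2.28 -0.45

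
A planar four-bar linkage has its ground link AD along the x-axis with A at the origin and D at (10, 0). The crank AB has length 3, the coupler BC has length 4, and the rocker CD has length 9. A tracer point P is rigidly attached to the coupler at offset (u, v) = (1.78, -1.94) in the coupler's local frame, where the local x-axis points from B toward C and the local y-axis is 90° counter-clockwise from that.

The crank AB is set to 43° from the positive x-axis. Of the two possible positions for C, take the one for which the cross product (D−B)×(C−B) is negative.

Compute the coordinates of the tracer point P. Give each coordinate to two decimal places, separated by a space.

-0.13 0.81

A=(0,0), D=(10.00,0)
B = A + 3.00·(cos43°, sin43°) = (2.1941, 2.0460)
|BD| = 8.0696
circle(B,4.00) ∩ circle(D,9.00): a=0.0074, h=4.0000
  candidates: C₊=(3.2154,5.9134) cross=32.278; C₋=(1.1870,-1.8252) cross=-32.278
  mode - wants cross < 0 → take C=(1.1870,-1.8252) (cross=-32.278)
ex = (C−B)/|BC| = (-0.2518,-0.9678); ey = (0.9678,-0.2518)
P = B + 1.78·ex + -1.94·ey = (-0.1316,0.8118)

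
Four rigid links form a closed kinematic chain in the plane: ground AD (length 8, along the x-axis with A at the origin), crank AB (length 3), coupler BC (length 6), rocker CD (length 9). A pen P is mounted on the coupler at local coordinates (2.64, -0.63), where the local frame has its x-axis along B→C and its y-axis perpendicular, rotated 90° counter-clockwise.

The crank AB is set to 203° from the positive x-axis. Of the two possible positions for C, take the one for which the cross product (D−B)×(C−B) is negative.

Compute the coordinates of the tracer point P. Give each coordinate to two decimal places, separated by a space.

-1.55 -3.60

A=(0,0), D=(8.00,0)
B = A + 3.00·(cos203°, sin203°) = (-2.7615, -1.1722)
|BD| = 10.8252
circle(B,6.00) ∩ circle(D,9.00): a=3.3341, h=4.9884
  candidates: C₊=(0.0128,4.1479) cross=54.000; C₋=(1.0931,-5.7702) cross=-54.000
  mode - wants cross < 0 → take C=(1.0931,-5.7702) (cross=-54.000)
ex = (C−B)/|BC| = (0.6424,-0.7663); ey = (0.7663,0.6424)
P = B + 2.64·ex + -0.63·ey = (-1.5483,-3.6001)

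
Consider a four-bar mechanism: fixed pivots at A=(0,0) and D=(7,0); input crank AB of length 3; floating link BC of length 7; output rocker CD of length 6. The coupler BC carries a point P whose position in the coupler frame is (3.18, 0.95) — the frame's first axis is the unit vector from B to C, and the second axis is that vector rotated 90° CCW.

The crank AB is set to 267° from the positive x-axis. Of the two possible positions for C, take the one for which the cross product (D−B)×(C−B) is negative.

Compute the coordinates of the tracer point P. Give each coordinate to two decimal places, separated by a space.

3.13 -3.47

A=(0,0), D=(7.00,0)
B = A + 3.00·(cos267°, sin267°) = (-0.1570, -2.9959)
|BD| = 7.7587
circle(B,7.00) ∩ circle(D,6.00): a=4.7171, h=5.1719
  candidates: C₊=(2.1973,3.5963) cross=40.128; C₋=(6.1913,-5.9453) cross=-40.128
  mode - wants cross < 0 → take C=(6.1913,-5.9453) (cross=-40.128)
ex = (C−B)/|BC| = (0.9069,-0.4213); ey = (0.4213,0.9069)
P = B + 3.18·ex + 0.95·ey = (3.1272,-3.4742)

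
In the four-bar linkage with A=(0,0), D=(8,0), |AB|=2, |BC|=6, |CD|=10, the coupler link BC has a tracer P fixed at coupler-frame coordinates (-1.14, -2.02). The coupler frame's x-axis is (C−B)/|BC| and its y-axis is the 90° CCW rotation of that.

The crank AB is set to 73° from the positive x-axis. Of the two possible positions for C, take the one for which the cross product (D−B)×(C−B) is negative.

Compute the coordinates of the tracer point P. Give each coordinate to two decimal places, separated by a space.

-0.99 3.62

A=(0,0), D=(8.00,0)
B = A + 2.00·(cos73°, sin73°) = (0.5847, 1.9126)
|BD| = 7.6579
circle(B,6.00) ∩ circle(D,10.00): a=-0.3497, h=5.9898
  candidates: C₊=(1.7421,7.7999) cross=45.870; C₋=(-1.2499,-3.8000) cross=-45.870
  mode - wants cross < 0 → take C=(-1.2499,-3.8000) (cross=-45.870)
ex = (C−B)/|BC| = (-0.3058,-0.9521); ey = (0.9521,-0.3058)
P = B + -1.14·ex + -2.02·ey = (-0.9899,3.6157)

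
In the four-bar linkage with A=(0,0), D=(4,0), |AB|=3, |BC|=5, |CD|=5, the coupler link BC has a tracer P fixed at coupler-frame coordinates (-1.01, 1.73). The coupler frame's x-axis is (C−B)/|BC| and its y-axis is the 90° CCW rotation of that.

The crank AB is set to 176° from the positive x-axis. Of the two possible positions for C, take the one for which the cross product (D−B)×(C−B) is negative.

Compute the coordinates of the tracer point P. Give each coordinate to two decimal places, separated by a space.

A=(0,0), D=(4.00,0)
B = A + 3.00·(cos176°, sin176°) = (-2.9927, 0.2093)
|BD| = 6.9958
circle(B,5.00) ∩ circle(D,5.00): a=3.4979, h=3.5728
  candidates: C₊=(0.6105,3.6758) cross=24.994; C₋=(0.3968,-3.4665) cross=-24.994
  mode - wants cross < 0 → take C=(0.3968,-3.4665) (cross=-24.994)
ex = (C−B)/|BC| = (0.6779,-0.7352); ey = (0.7352,0.6779)
P = B + -1.01·ex + 1.73·ey = (-2.4055,2.1245)

-2.41 2.12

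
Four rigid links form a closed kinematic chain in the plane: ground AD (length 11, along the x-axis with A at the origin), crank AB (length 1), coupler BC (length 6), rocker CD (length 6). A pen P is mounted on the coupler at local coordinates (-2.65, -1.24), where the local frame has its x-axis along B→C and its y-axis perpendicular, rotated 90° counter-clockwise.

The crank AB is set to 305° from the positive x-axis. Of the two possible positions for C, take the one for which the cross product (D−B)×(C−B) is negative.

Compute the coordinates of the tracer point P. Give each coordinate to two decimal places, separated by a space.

-2.35 -0.83

A=(0,0), D=(11.00,0)
B = A + 1.00·(cos305°, sin305°) = (0.5736, -0.8192)
|BD| = 10.4586
circle(B,6.00) ∩ circle(D,6.00): a=5.2293, h=2.9419
  candidates: C₊=(5.5564,2.5233) cross=30.768; C₋=(6.0172,-3.3424) cross=-30.768
  mode - wants cross < 0 → take C=(6.0172,-3.3424) (cross=-30.768)
ex = (C−B)/|BC| = (0.9073,-0.4205); ey = (0.4205,0.9073)
P = B + -2.65·ex + -1.24·ey = (-2.3522,-0.8297)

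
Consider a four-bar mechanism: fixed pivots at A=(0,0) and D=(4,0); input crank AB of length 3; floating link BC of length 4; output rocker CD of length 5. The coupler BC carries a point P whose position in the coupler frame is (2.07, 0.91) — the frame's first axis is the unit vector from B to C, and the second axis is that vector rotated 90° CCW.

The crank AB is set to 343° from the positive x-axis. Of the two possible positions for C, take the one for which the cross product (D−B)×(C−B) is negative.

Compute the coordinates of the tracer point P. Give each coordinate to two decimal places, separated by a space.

3.79 -2.94

A=(0,0), D=(4.00,0)
B = A + 3.00·(cos343°, sin343°) = (2.8689, -0.8771)
|BD| = 1.4313
circle(B,4.00) ∩ circle(D,5.00): a=-2.4283, h=3.1786
  candidates: C₊=(-0.9978,0.1467) cross=4.550; C₋=(2.8978,-4.8770) cross=-4.550
  mode - wants cross < 0 → take C=(2.8978,-4.8770) (cross=-4.550)
ex = (C−B)/|BC| = (0.0072,-1.0000); ey = (1.0000,0.0072)
P = B + 2.07·ex + 0.91·ey = (3.7939,-2.9405)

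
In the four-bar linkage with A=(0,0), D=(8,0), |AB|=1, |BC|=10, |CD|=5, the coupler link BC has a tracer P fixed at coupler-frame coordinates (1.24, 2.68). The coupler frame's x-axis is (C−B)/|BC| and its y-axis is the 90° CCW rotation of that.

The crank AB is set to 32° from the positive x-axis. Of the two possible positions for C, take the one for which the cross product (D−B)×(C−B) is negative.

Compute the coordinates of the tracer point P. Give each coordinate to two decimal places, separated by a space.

A=(0,0), D=(8.00,0)
B = A + 1.00·(cos32°, sin32°) = (0.8480, 0.5299)
|BD| = 7.1716
circle(B,10.00) ∩ circle(D,5.00): a=8.8148, h=4.7223
  candidates: C₊=(9.9877,4.5879) cross=33.866; C₋=(9.2898,-4.8308) cross=-33.866
  mode - wants cross < 0 → take C=(9.2898,-4.8308) (cross=-33.866)
ex = (C−B)/|BC| = (0.8442,-0.5361); ey = (0.5361,0.8442)
P = B + 1.24·ex + 2.68·ey = (3.3315,2.1276)

3.33 2.13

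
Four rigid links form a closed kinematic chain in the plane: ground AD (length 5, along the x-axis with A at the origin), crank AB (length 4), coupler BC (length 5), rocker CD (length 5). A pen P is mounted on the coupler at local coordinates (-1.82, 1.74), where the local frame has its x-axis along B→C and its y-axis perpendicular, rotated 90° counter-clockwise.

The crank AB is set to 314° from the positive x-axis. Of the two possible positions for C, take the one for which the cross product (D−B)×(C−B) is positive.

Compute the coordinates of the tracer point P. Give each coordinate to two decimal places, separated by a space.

A=(0,0), D=(5.00,0)
B = A + 4.00·(cos314°, sin314°) = (2.7786, -2.8774)
|BD| = 3.6351
circle(B,5.00) ∩ circle(D,5.00): a=1.8175, h=4.6580
  candidates: C₊=(0.2023,1.4078) cross=16.932; C₋=(7.5764,-4.2851) cross=-16.932
  mode + wants cross > 0 → take C=(0.2023,1.4078) (cross=16.932)
ex = (C−B)/|BC| = (-0.5153,0.8570); ey = (-0.8570,-0.5153)
P = B + -1.82·ex + 1.74·ey = (2.2252,-5.3337)

2.23 -5.33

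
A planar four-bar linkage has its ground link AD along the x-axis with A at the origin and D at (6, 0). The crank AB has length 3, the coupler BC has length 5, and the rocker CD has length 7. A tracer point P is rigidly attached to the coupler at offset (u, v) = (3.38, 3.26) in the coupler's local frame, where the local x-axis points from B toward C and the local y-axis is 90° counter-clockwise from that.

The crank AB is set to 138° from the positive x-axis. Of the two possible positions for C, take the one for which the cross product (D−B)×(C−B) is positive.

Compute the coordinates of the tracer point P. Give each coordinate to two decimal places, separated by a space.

-1.90 6.69

A=(0,0), D=(6.00,0)
B = A + 3.00·(cos138°, sin138°) = (-2.2294, 2.0074)
|BD| = 8.4707
circle(B,5.00) ∩ circle(D,7.00): a=2.8187, h=4.1297
  candidates: C₊=(1.4877,5.3515) cross=34.982; C₋=(-0.4697,-2.6727) cross=-34.982
  mode + wants cross > 0 → take C=(1.4877,5.3515) (cross=34.982)
ex = (C−B)/|BC| = (0.7434,0.6688); ey = (-0.6688,0.7434)
P = B + 3.38·ex + 3.26·ey = (-1.8971,6.6916)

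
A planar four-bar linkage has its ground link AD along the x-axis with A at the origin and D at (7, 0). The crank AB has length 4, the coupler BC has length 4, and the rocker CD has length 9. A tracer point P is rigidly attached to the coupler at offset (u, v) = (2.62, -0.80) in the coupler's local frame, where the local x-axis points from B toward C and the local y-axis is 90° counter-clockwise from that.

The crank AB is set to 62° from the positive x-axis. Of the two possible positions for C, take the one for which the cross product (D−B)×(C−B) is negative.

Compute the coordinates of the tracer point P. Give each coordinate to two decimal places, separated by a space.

A=(0,0), D=(7.00,0)
B = A + 4.00·(cos62°, sin62°) = (1.8779, 3.5318)
|BD| = 6.2217
circle(B,4.00) ∩ circle(D,9.00): a=-2.1128, h=3.3965
  candidates: C₊=(2.0665,7.5273) cross=21.132; C₋=(-1.7895,1.9349) cross=-21.132
  mode - wants cross < 0 → take C=(-1.7895,1.9349) (cross=-21.132)
ex = (C−B)/|BC| = (-0.9169,-0.3992); ey = (0.3992,-0.9169)
P = B + 2.62·ex + -0.80·ey = (-0.8437,3.2193)

-0.84 3.22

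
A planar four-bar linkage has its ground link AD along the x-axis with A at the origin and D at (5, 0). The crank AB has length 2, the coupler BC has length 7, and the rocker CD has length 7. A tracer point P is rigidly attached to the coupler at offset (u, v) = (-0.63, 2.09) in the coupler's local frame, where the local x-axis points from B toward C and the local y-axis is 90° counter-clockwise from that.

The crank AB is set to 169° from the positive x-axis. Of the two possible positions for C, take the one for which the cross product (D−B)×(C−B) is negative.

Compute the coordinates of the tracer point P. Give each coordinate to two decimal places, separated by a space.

-0.38 1.88

A=(0,0), D=(5.00,0)
B = A + 2.00·(cos169°, sin169°) = (-1.9633, 0.3816)
|BD| = 6.9737
circle(B,7.00) ∩ circle(D,7.00): a=3.4869, h=6.0697
  candidates: C₊=(1.8505,6.2515) cross=42.329; C₋=(1.1862,-5.8698) cross=-42.329
  mode - wants cross < 0 → take C=(1.1862,-5.8698) (cross=-42.329)
ex = (C−B)/|BC| = (0.4499,-0.8931); ey = (0.8931,0.4499)
P = B + -0.63·ex + 2.09·ey = (-0.3802,1.8846)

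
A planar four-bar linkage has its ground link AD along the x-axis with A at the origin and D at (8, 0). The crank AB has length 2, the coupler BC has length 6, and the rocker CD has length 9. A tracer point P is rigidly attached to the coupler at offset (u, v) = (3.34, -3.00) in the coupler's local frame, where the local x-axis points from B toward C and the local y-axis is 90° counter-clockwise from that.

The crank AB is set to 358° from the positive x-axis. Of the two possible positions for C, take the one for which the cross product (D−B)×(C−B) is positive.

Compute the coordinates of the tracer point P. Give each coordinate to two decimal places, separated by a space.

4.52 3.65

A=(0,0), D=(8.00,0)
B = A + 2.00·(cos358°, sin358°) = (1.9988, -0.0698)
|BD| = 6.0016
circle(B,6.00) ∩ circle(D,9.00): a=-0.7482, h=5.9532
  candidates: C₊=(1.1814,5.8743) cross=35.729; C₋=(1.3199,-6.0313) cross=-35.729
  mode + wants cross > 0 → take C=(1.1814,5.8743) (cross=35.729)
ex = (C−B)/|BC| = (-0.1362,0.9907); ey = (-0.9907,-0.1362)
P = B + 3.34·ex + -3.00·ey = (4.5158,3.6477)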